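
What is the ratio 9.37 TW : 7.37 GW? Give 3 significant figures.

1270

(9.37 × 10¹²) / (7.37 × 10⁹) = 1.271 × 10³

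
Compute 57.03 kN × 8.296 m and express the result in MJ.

57.03 × 10^3 × 8.296 = 473.12088 × 10^3 J

0.47312088 MJ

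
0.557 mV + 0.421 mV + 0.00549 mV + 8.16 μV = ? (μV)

991.65 μV

In μV:
  0.557 mV = 0.557e3 μV = 557
  0.421 mV = 0.421e3 μV = 421
  0.00549 mV = 0.00549e3 μV = 5.49
  8.16 μV → 8.16
Sum: 557 + 421 + 5.49 + 8.16 = 991.65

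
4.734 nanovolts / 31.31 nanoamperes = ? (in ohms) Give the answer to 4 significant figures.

0.1512 ohms

(4.734 × 10^-9) / (31.31 × 10^-9) = 0.151198 Ω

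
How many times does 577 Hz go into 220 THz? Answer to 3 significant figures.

(220 × 10¹²) / (577) = 0.3813 × 10¹²

381000000000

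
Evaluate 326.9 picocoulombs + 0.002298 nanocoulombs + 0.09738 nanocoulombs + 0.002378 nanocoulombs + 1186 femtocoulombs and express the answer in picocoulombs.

430.142 picocoulombs

In picocoulombs:
  326.9 picocoulombs → 326.9
  0.002298 nanocoulombs = 0.002298e3 picocoulombs = 2.298
  0.09738 nanocoulombs = 0.09738e3 picocoulombs = 97.38
  0.002378 nanocoulombs = 0.002378e3 picocoulombs = 2.378
  1186 femtocoulombs = 1186e-3 picocoulombs = 1.186
Sum: 326.9 + 2.298 + 97.38 + 2.378 + 1.186 = 430.142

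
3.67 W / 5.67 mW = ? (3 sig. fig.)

(3.67) / (5.67 × 10^-3) = 0.6473 × 10^3

647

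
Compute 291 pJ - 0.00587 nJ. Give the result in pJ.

285.13 pJ

In pJ:
  291 pJ → 291
  0.00587 nJ = 0.00587 × 10^3 pJ = 5.87
Difference: 291 - 5.87 = 285.13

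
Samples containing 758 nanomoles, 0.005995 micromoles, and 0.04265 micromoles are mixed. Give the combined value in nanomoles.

806.645 nanomoles

In nanomoles:
  758 nanomoles → 758
  0.005995 micromoles = 0.005995 × 10³ nanomoles = 5.995
  0.04265 micromoles = 0.04265 × 10³ nanomoles = 42.65
Sum: 758 + 5.995 + 42.65 = 806.645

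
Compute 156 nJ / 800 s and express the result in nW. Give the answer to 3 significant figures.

0.195 nW

(156 × 10^-9) / (800) = 0.195 × 10^-9 W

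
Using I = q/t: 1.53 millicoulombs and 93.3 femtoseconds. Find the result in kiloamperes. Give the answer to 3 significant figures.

(1.53e-3) / (93.3e-15) = 0.016399e12 A

16400000 kiloamperes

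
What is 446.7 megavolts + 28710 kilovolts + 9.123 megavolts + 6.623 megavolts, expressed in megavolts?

491.156 megavolts

In megavolts:
  446.7 megavolts → 446.7
  28710 kilovolts = 28710 × 10⁻³ megavolts = 28.71
  9.123 megavolts → 9.123
  6.623 megavolts → 6.623
Sum: 446.7 + 28.71 + 9.123 + 6.623 = 491.156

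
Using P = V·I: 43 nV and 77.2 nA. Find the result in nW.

0.0000033196 nW

43 × 10⁻⁹ × 77.2 × 10⁻⁹ = 3319.6 × 10⁻¹⁸ W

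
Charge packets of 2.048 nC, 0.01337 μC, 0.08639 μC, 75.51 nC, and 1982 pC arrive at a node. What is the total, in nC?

179.3 nC

In nC:
  2.048 nC → 2.048
  0.01337 μC = 0.01337 × 10^3 nC = 13.37
  0.08639 μC = 0.08639 × 10^3 nC = 86.39
  75.51 nC → 75.51
  1982 pC = 1982 × 10^-3 nC = 1.982
Sum: 2.048 + 13.37 + 86.39 + 75.51 + 1.982 = 179.3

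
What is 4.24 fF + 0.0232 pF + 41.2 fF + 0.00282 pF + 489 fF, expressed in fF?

In fF:
  4.24 fF → 4.24
  0.0232 pF = 0.0232e3 fF = 23.2
  41.2 fF → 41.2
  0.00282 pF = 0.00282e3 fF = 2.82
  489 fF → 489
Sum: 4.24 + 23.2 + 41.2 + 2.82 + 489 = 560.46

560.46 fF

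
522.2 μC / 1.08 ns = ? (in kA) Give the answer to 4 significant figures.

483.5 kA

(522.2 × 10⁻⁶) / (1.08 × 10⁻⁹) = 483.519 × 10³ A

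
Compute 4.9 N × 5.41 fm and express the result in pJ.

4.9 × 5.41 × 10⁻¹⁵ = 26.509 × 10⁻¹⁵ J

0.026509 pJ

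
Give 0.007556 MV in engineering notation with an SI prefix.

7.556 kV

= 7.556 × 10³ V; 10³ is kilo.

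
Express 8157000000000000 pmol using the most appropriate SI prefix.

= 8.157 × 10^3 mol; 10^3 is kilo.

8.157 kmol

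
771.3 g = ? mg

(no prefix) = 10⁰, milli = 10⁻³; factor is 10³.
771.3 × 10³ = 771300

771300 mg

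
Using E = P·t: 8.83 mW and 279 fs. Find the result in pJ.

0.00246357 pJ

8.83e-3 × 279e-15 = 2463.57e-18 J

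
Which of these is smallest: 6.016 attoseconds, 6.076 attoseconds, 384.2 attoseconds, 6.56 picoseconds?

6.016 attoseconds = 0.000000000000000006016 seconds
6.076 attoseconds = 0.000000000000000006076 seconds
384.2 attoseconds = 0.0000000000000003842 seconds
6.56 picoseconds = 0.00000000000656 seconds

6.016 attoseconds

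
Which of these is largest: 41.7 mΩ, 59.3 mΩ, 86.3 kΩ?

41.7 mΩ = 0.0417 Ω
59.3 mΩ = 0.0593 Ω
86.3 kΩ = 86300 Ω

86.3 kΩ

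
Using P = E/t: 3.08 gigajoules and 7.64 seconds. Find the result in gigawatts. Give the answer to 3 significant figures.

(3.08e9) / (7.64) = 0.40314e9 W

0.403 gigawatts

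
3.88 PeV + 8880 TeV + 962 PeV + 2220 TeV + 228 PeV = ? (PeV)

1204.98 PeV

In PeV:
  3.88 PeV → 3.88
  8880 TeV = 8880 × 10⁻³ PeV = 8.88
  962 PeV → 962
  2220 TeV = 2220 × 10⁻³ PeV = 2.22
  228 PeV → 228
Sum: 3.88 + 8.88 + 962 + 2.22 + 228 = 1204.98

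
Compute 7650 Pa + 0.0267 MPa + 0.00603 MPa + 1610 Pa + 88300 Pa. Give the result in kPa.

130.29 kPa

In kPa:
  7650 Pa = 7650 × 10^-3 kPa = 7.65
  0.0267 MPa = 0.0267 × 10^3 kPa = 26.7
  0.00603 MPa = 0.00603 × 10^3 kPa = 6.03
  1610 Pa = 1610 × 10^-3 kPa = 1.61
  88300 Pa = 88300 × 10^-3 kPa = 88.3
Sum: 7.65 + 26.7 + 6.03 + 1.61 + 88.3 = 130.29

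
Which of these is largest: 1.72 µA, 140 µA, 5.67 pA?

140 µA

1.72 µA = 0.00000172 A
140 µA = 0.00014 A
5.67 pA = 0.00000000000567 A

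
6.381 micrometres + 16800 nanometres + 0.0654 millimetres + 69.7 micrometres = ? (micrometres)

In micrometres:
  6.381 micrometres → 6.381
  16800 nanometres = 16800 × 10⁻³ micrometres = 16.8
  0.0654 millimetres = 0.0654 × 10³ micrometres = 65.4
  69.7 micrometres → 69.7
Sum: 6.381 + 16.8 + 65.4 + 69.7 = 158.281

158.281 micrometres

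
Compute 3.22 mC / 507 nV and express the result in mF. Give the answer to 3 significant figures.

6350000 mF

(3.22 × 10⁻³) / (507 × 10⁻⁹) = 0.0063511 × 10⁶ F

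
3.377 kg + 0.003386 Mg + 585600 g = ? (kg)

In kg:
  3.377 kg → 3.377
  0.003386 Mg = 0.003386e3 kg = 3.386
  585600 g = 585600e-3 kg = 585.6
Sum: 3.377 + 3.386 + 585.6 = 592.363

592.363 kg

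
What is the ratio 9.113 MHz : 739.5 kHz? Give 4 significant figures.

12.32

(9.113 × 10^6) / (739.5 × 10^3) = 0.012323 × 10^3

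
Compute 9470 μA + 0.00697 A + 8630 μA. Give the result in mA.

In mA:
  9470 μA = 9470 × 10⁻³ mA = 9.47
  0.00697 A = 0.00697 × 10³ mA = 6.97
  8630 μA = 8630 × 10⁻³ mA = 8.63
Sum: 9.47 + 6.97 + 8.63 = 25.07

25.07 mA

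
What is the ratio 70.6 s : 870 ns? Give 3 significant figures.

(70.6) / (870 × 10^-9) = 0.08115 × 10^9

81100000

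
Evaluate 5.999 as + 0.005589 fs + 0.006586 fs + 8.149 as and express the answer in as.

In as:
  5.999 as → 5.999
  0.005589 fs = 0.005589e3 as = 5.589
  0.006586 fs = 0.006586e3 as = 6.586
  8.149 as → 8.149
Sum: 5.999 + 5.589 + 6.586 + 8.149 = 26.323

26.323 as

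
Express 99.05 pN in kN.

0.00000000000009905 kN

pico = 10⁻¹², kilo = 10³; factor is 10⁻¹⁵.
99.05 × 10⁻¹⁵ = 0.00000000000009905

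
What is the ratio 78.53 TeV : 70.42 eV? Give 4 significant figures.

(78.53 × 10¹²) / (70.42) = 1.1152 × 10¹²

1115000000000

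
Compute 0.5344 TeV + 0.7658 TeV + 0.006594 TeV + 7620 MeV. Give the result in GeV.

In GeV:
  0.5344 TeV = 0.5344 × 10³ GeV = 534.4
  0.7658 TeV = 0.7658 × 10³ GeV = 765.8
  0.006594 TeV = 0.006594 × 10³ GeV = 6.594
  7620 MeV = 7620 × 10⁻³ GeV = 7.62
Sum: 534.4 + 765.8 + 6.594 + 7.62 = 1314.414

1314.414 GeV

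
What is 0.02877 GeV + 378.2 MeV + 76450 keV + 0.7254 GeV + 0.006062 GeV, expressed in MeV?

In MeV:
  0.02877 GeV = 0.02877 × 10³ MeV = 28.77
  378.2 MeV → 378.2
  76450 keV = 76450 × 10⁻³ MeV = 76.45
  0.7254 GeV = 0.7254 × 10³ MeV = 725.4
  0.006062 GeV = 0.006062 × 10³ MeV = 6.062
Sum: 28.77 + 378.2 + 76.45 + 725.4 + 6.062 = 1214.882

1214.882 MeV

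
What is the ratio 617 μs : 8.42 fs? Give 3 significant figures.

73300000000

(617 × 10^-6) / (8.42 × 10^-15) = 73.28 × 10^9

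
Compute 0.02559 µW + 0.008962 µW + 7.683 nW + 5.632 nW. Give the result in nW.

47.867 nW

In nW:
  0.02559 µW = 0.02559e3 nW = 25.59
  0.008962 µW = 0.008962e3 nW = 8.962
  7.683 nW → 7.683
  5.632 nW → 5.632
Sum: 25.59 + 8.962 + 7.683 + 5.632 = 47.867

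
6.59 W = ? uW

(no prefix) = 10⁰, micro = 10⁻⁶; factor is 10⁶.
6.59 × 10⁶ = 6590000

6590000 uW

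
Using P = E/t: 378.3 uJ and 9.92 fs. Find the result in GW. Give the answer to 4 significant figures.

38.14 GW

(378.3e-6) / (9.92e-15) = 38.1351e9 W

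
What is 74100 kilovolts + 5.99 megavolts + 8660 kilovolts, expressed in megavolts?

In megavolts:
  74100 kilovolts = 74100e-3 megavolts = 74.1
  5.99 megavolts → 5.99
  8660 kilovolts = 8660e-3 megavolts = 8.66
Sum: 74.1 + 5.99 + 8.66 = 88.75

88.75 megavolts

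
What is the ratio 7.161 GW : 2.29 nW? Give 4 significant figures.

3127000000000000000

(7.161 × 10⁹) / (2.29 × 10⁻⁹) = 3.1271 × 10¹⁸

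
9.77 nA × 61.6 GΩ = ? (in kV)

0.601832 kV

9.77 × 10^-9 × 61.6 × 10^9 = 601.832 V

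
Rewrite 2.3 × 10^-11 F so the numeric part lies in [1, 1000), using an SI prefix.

= 23 × 10^-12 F; 10^-12 is pico.

23 pF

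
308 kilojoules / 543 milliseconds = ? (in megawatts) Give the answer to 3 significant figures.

(308 × 10^3) / (543 × 10^-3) = 0.56722 × 10^6 W

0.567 megawatts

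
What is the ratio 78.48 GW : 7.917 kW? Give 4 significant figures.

9913000

(78.48 × 10^9) / (7.917 × 10^3) = 9.9128 × 10^6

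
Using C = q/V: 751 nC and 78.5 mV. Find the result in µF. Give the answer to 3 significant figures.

9.57 µF

(751 × 10^-9) / (78.5 × 10^-3) = 9.5669 × 10^-6 F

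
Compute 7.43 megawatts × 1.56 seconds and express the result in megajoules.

11.5908 megajoules

7.43e6 × 1.56 = 11.5908e6 J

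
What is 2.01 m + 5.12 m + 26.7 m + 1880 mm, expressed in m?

35.71 m

In m:
  2.01 m → 2.01
  5.12 m → 5.12
  26.7 m → 26.7
  1880 mm = 1880 × 10^-3 m = 1.88
Sum: 2.01 + 5.12 + 26.7 + 1.88 = 35.71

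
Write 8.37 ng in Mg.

nano = 10⁻⁹, mega = 10⁶; factor is 10⁻¹⁵.
8.37 × 10⁻¹⁵ = 0.00000000000000837

0.00000000000000837 Mg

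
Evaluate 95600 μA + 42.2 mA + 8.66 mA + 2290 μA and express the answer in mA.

In mA:
  95600 μA = 95600 × 10⁻³ mA = 95.6
  42.2 mA → 42.2
  8.66 mA → 8.66
  2290 μA = 2290 × 10⁻³ mA = 2.29
Sum: 95.6 + 42.2 + 8.66 + 2.29 = 148.75

148.75 mA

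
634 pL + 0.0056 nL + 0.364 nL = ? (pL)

1003.6 pL

In pL:
  634 pL → 634
  0.0056 nL = 0.0056e3 pL = 5.6
  0.364 nL = 0.364e3 pL = 364
Sum: 634 + 5.6 + 364 = 1003.6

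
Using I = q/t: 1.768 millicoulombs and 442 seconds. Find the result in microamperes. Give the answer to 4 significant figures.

(1.768 × 10⁻³) / (442) = 0.004 × 10⁻³ A

4.000 microamperes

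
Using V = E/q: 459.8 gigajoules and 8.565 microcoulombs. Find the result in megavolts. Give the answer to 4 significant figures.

53680000000 megavolts

(459.8e9) / (8.565e-6) = 53.6836e15 V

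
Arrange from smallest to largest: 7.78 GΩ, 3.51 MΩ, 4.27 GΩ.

3.51 MΩ < 4.27 GΩ < 7.78 GΩ

7.78 GΩ = 7780000000 Ω
3.51 MΩ = 3510000 Ω
4.27 GΩ = 4270000000 Ω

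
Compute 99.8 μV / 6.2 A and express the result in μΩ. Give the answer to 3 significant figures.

(99.8 × 10^-6) / (6.2) = 16.097 × 10^-6 Ω

16.1 μΩ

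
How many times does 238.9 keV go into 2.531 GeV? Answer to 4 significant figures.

10590

(2.531e9) / (238.9e3) = 0.010594e6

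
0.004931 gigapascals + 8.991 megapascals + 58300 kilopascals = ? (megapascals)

In megapascals:
  0.004931 gigapascals = 0.004931 × 10^3 megapascals = 4.931
  8.991 megapascals → 8.991
  58300 kilopascals = 58300 × 10^-3 megapascals = 58.3
Sum: 4.931 + 8.991 + 58.3 = 72.222

72.222 megapascals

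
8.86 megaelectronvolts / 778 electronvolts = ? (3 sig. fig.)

(8.86 × 10^6) / (778) = 0.01139 × 10^6

11400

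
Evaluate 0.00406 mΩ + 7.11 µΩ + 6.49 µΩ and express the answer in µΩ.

In µΩ:
  0.00406 mΩ = 0.00406 × 10³ µΩ = 4.06
  7.11 µΩ → 7.11
  6.49 µΩ → 6.49
Sum: 4.06 + 7.11 + 6.49 = 17.66

17.66 µΩ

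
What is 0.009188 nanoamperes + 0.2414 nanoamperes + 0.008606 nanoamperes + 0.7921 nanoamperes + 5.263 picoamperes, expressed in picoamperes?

1056.557 picoamperes

In picoamperes:
  0.009188 nanoamperes = 0.009188e3 picoamperes = 9.188
  0.2414 nanoamperes = 0.2414e3 picoamperes = 241.4
  0.008606 nanoamperes = 0.008606e3 picoamperes = 8.606
  0.7921 nanoamperes = 0.7921e3 picoamperes = 792.1
  5.263 picoamperes → 5.263
Sum: 9.188 + 241.4 + 8.606 + 792.1 + 5.263 = 1056.557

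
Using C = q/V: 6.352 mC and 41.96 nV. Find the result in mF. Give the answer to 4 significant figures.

(6.352e-3) / (41.96e-9) = 0.151382e6 F

151400000 mF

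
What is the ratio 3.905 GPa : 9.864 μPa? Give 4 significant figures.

395900000000000

(3.905 × 10^9) / (9.864 × 10^-6) = 0.39588 × 10^15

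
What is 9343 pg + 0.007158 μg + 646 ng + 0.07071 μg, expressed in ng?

In ng:
  9343 pg = 9343 × 10⁻³ ng = 9.343
  0.007158 μg = 0.007158 × 10³ ng = 7.158
  646 ng → 646
  0.07071 μg = 0.07071 × 10³ ng = 70.71
Sum: 9.343 + 7.158 + 646 + 70.71 = 733.211

733.211 ng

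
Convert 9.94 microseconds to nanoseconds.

9940 nanoseconds

micro = 10⁻⁶, nano = 10⁻⁹; factor is 10³.
9.94 × 10³ = 9940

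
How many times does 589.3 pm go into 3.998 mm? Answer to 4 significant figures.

6784000

(3.998e-3) / (589.3e-12) = 0.0067843e9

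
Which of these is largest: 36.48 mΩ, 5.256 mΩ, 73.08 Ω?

73.08 Ω

36.48 mΩ = 0.03648 Ω
5.256 mΩ = 0.005256 Ω
73.08 Ω = 73.08 Ω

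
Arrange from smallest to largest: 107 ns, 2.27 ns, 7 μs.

107 ns = 0.000000107 s
2.27 ns = 0.00000000227 s
7 μs = 0.000007 s

2.27 ns < 107 ns < 7 μs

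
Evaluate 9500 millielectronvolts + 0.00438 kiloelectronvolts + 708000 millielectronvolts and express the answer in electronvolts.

721.88 electronvolts

In electronvolts:
  9500 millielectronvolts = 9500 × 10^-3 electronvolts = 9.5
  0.00438 kiloelectronvolts = 0.00438 × 10^3 electronvolts = 4.38
  708000 millielectronvolts = 708000 × 10^-3 electronvolts = 708
Sum: 9.5 + 4.38 + 708 = 721.88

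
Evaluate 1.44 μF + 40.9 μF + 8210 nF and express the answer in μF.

In μF:
  1.44 μF → 1.44
  40.9 μF → 40.9
  8210 nF = 8210e-3 μF = 8.21
Sum: 1.44 + 40.9 + 8.21 = 50.55

50.55 μF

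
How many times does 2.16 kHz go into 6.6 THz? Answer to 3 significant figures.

3060000000

(6.6 × 10^12) / (2.16 × 10^3) = 3.056 × 10^9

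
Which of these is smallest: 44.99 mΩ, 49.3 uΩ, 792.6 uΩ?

44.99 mΩ = 0.04499 Ω
49.3 uΩ = 0.0000493 Ω
792.6 uΩ = 0.0007926 Ω

49.3 uΩ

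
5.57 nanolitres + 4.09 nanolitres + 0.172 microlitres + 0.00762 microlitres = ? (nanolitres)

189.28 nanolitres

In nanolitres:
  5.57 nanolitres → 5.57
  4.09 nanolitres → 4.09
  0.172 microlitres = 0.172 × 10³ nanolitres = 172
  0.00762 microlitres = 0.00762 × 10³ nanolitres = 7.62
Sum: 5.57 + 4.09 + 172 + 7.62 = 189.28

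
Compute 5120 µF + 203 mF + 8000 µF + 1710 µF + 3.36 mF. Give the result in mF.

In mF:
  5120 µF = 5120e-3 mF = 5.12
  203 mF → 203
  8000 µF = 8000e-3 mF = 8
  1710 µF = 1710e-3 mF = 1.71
  3.36 mF → 3.36
Sum: 5.12 + 203 + 8 + 1.71 + 3.36 = 221.19

221.19 mF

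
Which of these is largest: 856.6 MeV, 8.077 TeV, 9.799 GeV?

856.6 MeV = 856600000 eV
8.077 TeV = 8077000000000 eV
9.799 GeV = 9799000000 eV

8.077 TeV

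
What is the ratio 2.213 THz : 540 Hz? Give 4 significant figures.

4098000000

(2.213 × 10^12) / (540) = 0.0040981 × 10^12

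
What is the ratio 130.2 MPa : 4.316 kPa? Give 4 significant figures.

30170

(130.2 × 10^6) / (4.316 × 10^3) = 30.167 × 10^3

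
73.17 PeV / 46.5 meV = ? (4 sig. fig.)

(73.17 × 10^15) / (46.5 × 10^-3) = 1.5735 × 10^18

1574000000000000000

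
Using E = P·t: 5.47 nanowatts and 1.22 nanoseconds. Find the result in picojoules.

5.47 × 10⁻⁹ × 1.22 × 10⁻⁹ = 6.6734 × 10⁻¹⁸ J

0.0000066734 picojoules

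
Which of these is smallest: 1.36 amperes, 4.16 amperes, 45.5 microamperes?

1.36 amperes = 1.36 amperes
4.16 amperes = 4.16 amperes
45.5 microamperes = 0.0000455 amperes

45.5 microamperes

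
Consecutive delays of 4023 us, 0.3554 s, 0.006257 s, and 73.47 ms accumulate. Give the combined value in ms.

In ms:
  4023 us = 4023 × 10⁻³ ms = 4.023
  0.3554 s = 0.3554 × 10³ ms = 355.4
  0.006257 s = 0.006257 × 10³ ms = 6.257
  73.47 ms → 73.47
Sum: 4.023 + 355.4 + 6.257 + 73.47 = 439.15

439.15 ms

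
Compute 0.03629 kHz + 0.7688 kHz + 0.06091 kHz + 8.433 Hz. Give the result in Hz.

874.433 Hz

In Hz:
  0.03629 kHz = 0.03629e3 Hz = 36.29
  0.7688 kHz = 0.7688e3 Hz = 768.8
  0.06091 kHz = 0.06091e3 Hz = 60.91
  8.433 Hz → 8.433
Sum: 36.29 + 768.8 + 60.91 + 8.433 = 874.433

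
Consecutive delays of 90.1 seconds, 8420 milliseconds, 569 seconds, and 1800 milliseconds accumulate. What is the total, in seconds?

669.32 seconds

In seconds:
  90.1 seconds → 90.1
  8420 milliseconds = 8420 × 10^-3 seconds = 8.42
  569 seconds → 569
  1800 milliseconds = 1800 × 10^-3 seconds = 1.8
Sum: 90.1 + 8.42 + 569 + 1.8 = 669.32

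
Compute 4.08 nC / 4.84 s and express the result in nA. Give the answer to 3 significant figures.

(4.08e-9) / (4.84) = 0.84298e-9 A

0.843 nA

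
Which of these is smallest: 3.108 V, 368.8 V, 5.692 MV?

3.108 V = 3.108 V
368.8 V = 368.8 V
5.692 MV = 5692000 V

3.108 V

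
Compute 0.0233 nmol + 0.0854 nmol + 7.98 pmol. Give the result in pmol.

116.68 pmol

In pmol:
  0.0233 nmol = 0.0233 × 10^3 pmol = 23.3
  0.0854 nmol = 0.0854 × 10^3 pmol = 85.4
  7.98 pmol → 7.98
Sum: 23.3 + 85.4 + 7.98 = 116.68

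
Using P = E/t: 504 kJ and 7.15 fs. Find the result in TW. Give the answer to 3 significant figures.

70500000 TW

(504e3) / (7.15e-15) = 70.49e18 W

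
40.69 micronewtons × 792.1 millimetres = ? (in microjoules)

32.230549 microjoules

40.69 × 10^-6 × 792.1 × 10^-3 = 32230.549 × 10^-9 J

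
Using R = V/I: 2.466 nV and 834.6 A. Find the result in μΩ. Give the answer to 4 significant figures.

(2.466 × 10^-9) / (834.6) = 0.00295471 × 10^-9 Ω

0.000002955 μΩ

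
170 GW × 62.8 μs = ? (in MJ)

170 × 10^9 × 62.8 × 10^-6 = 10676 × 10^3 J

10.676 MJ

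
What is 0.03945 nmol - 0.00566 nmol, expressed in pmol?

In pmol:
  0.03945 nmol = 0.03945 × 10³ pmol = 39.45
  0.00566 nmol = 0.00566 × 10³ pmol = 5.66
Difference: 39.45 - 5.66 = 33.79

33.79 pmol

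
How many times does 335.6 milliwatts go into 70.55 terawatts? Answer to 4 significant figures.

210200000000000

(70.55 × 10¹²) / (335.6 × 10⁻³) = 0.21022 × 10¹⁵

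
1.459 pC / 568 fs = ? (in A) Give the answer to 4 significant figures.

2.569 A

(1.459 × 10⁻¹²) / (568 × 10⁻¹⁵) = 0.00256866 × 10³ A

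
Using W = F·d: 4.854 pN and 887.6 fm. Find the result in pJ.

0.0000000000043084104 pJ

4.854 × 10^-12 × 887.6 × 10^-15 = 4308.4104 × 10^-27 J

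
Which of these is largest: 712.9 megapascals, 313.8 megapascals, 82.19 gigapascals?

712.9 megapascals = 712900000 pascals
313.8 megapascals = 313800000 pascals
82.19 gigapascals = 82190000000 pascals

82.19 gigapascals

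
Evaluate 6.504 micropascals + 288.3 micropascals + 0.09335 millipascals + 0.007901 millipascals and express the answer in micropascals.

In micropascals:
  6.504 micropascals → 6.504
  288.3 micropascals → 288.3
  0.09335 millipascals = 0.09335 × 10^3 micropascals = 93.35
  0.007901 millipascals = 0.007901 × 10^3 micropascals = 7.901
Sum: 6.504 + 288.3 + 93.35 + 7.901 = 396.055

396.055 micropascals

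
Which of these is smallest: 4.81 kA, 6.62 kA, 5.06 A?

5.06 A

4.81 kA = 4810 A
6.62 kA = 6620 A
5.06 A = 5.06 A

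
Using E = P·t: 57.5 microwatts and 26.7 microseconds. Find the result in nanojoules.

57.5 × 10^-6 × 26.7 × 10^-6 = 1535.25 × 10^-12 J

1.53525 nanojoules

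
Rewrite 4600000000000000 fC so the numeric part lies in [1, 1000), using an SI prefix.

= 4.6 C; mantissa already in [1, 1000).

4.6 C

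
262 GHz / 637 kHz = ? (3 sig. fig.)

(262e9) / (637e3) = 0.4113e6

411000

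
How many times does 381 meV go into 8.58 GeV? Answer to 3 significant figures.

(8.58 × 10⁹) / (381 × 10⁻³) = 0.02252 × 10¹²

22500000000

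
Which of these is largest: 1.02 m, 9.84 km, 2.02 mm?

1.02 m = 1.02 m
9.84 km = 9840 m
2.02 mm = 0.00202 m

9.84 km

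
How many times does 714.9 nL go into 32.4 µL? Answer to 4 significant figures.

(32.4 × 10^-6) / (714.9 × 10^-9) = 0.045321 × 10^3

45.32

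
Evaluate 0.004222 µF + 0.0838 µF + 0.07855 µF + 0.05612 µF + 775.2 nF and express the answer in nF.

In nF:
  0.004222 µF = 0.004222e3 nF = 4.222
  0.0838 µF = 0.0838e3 nF = 83.8
  0.07855 µF = 0.07855e3 nF = 78.55
  0.05612 µF = 0.05612e3 nF = 56.12
  775.2 nF → 775.2
Sum: 4.222 + 83.8 + 78.55 + 56.12 + 775.2 = 997.892

997.892 nF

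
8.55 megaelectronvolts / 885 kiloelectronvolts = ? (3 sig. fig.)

9.66

(8.55 × 10⁶) / (885 × 10³) = 0.009661 × 10³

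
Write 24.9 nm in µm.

nano = 1e-9, micro = 1e-6; factor is 1e-3.
24.9 × 1e-3 = 0.0249

0.0249 µm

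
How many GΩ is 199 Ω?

0.000000199 GΩ

(no prefix) = 10⁰, giga = 10⁹; factor is 10⁻⁹.
199 × 10⁻⁹ = 0.000000199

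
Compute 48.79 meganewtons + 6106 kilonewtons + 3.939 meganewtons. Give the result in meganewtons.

In meganewtons:
  48.79 meganewtons → 48.79
  6106 kilonewtons = 6106e-3 meganewtons = 6.106
  3.939 meganewtons → 3.939
Sum: 48.79 + 6.106 + 3.939 = 58.835

58.835 meganewtons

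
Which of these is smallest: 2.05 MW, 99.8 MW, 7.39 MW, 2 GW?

2.05 MW

2.05 MW = 2050000 W
99.8 MW = 99800000 W
7.39 MW = 7390000 W
2 GW = 2000000000 W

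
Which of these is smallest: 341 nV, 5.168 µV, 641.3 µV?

341 nV = 0.000000341 V
5.168 µV = 0.000005168 V
641.3 µV = 0.0006413 V

341 nV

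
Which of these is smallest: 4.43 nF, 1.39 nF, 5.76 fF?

4.43 nF = 0.00000000443 F
1.39 nF = 0.00000000139 F
5.76 fF = 0.00000000000000576 F

5.76 fF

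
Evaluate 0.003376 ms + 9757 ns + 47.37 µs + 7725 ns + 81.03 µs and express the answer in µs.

In µs:
  0.003376 ms = 0.003376 × 10^3 µs = 3.376
  9757 ns = 9757 × 10^-3 µs = 9.757
  47.37 µs → 47.37
  7725 ns = 7725 × 10^-3 µs = 7.725
  81.03 µs → 81.03
Sum: 3.376 + 9.757 + 47.37 + 7.725 + 81.03 = 149.258

149.258 µs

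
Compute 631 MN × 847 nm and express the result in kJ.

0.534457 kJ

631 × 10^6 × 847 × 10^-9 = 534457 × 10^-3 J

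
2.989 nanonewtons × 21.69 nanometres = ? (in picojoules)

2.989e-9 × 21.69e-9 = 64.83141e-18 J

0.00006483141 picojoules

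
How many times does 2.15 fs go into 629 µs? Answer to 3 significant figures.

293000000000

(629e-6) / (2.15e-15) = 292.6e9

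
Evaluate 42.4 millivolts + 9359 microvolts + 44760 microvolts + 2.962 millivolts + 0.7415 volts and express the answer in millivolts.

840.981 millivolts

In millivolts:
  42.4 millivolts → 42.4
  9359 microvolts = 9359e-3 millivolts = 9.359
  44760 microvolts = 44760e-3 millivolts = 44.76
  2.962 millivolts → 2.962
  0.7415 volts = 0.7415e3 millivolts = 741.5
Sum: 42.4 + 9.359 + 44.76 + 2.962 + 741.5 = 840.981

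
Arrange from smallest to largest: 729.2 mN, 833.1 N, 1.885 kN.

729.2 mN < 833.1 N < 1.885 kN

729.2 mN = 0.7292 N
833.1 N = 833.1 N
1.885 kN = 1885 N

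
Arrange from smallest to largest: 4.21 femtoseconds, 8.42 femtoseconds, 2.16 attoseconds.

2.16 attoseconds < 4.21 femtoseconds < 8.42 femtoseconds

4.21 femtoseconds = 0.00000000000000421 seconds
8.42 femtoseconds = 0.00000000000000842 seconds
2.16 attoseconds = 0.00000000000000000216 seconds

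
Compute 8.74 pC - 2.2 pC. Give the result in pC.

6.54 pC

In pC:
  8.74 pC → 8.74
  2.2 pC → 2.2
Difference: 8.74 - 2.2 = 6.54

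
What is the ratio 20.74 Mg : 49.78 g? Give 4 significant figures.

416600

(20.74 × 10⁶) / (49.78) = 0.41663 × 10⁶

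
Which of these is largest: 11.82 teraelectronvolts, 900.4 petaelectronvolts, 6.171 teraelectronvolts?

11.82 teraelectronvolts = 11820000000000 electronvolts
900.4 petaelectronvolts = 900400000000000000 electronvolts
6.171 teraelectronvolts = 6171000000000 electronvolts

900.4 petaelectronvolts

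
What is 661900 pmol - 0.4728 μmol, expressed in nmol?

189.1 nmol

In nmol:
  661900 pmol = 661900 × 10^-3 nmol = 661.9
  0.4728 μmol = 0.4728 × 10^3 nmol = 472.8
Difference: 661.9 - 472.8 = 189.1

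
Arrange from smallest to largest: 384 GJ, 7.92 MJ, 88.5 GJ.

7.92 MJ < 88.5 GJ < 384 GJ

384 GJ = 384000000000 J
7.92 MJ = 7920000 J
88.5 GJ = 88500000000 J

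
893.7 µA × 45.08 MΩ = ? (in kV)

40.287996 kV

893.7 × 10^-6 × 45.08 × 10^6 = 40287.996 V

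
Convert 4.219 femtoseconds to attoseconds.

4219 attoseconds

femto = 1e-15, atto = 1e-18; factor is 1e3.
4.219 × 1e3 = 4219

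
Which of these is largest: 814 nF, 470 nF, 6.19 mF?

814 nF = 0.000000814 F
470 nF = 0.00000047 F
6.19 mF = 0.00619 F

6.19 mF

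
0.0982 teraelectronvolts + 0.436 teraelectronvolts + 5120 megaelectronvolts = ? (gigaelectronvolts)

539.32 gigaelectronvolts

In gigaelectronvolts:
  0.0982 teraelectronvolts = 0.0982 × 10^3 gigaelectronvolts = 98.2
  0.436 teraelectronvolts = 0.436 × 10^3 gigaelectronvolts = 436
  5120 megaelectronvolts = 5120 × 10^-3 gigaelectronvolts = 5.12
Sum: 98.2 + 436 + 5.12 = 539.32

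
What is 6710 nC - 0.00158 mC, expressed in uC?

In uC:
  6710 nC = 6710 × 10^-3 uC = 6.71
  0.00158 mC = 0.00158 × 10^3 uC = 1.58
Difference: 6.71 - 1.58 = 5.13

5.13 uC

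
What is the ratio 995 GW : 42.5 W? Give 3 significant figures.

(995 × 10^9) / (42.5) = 23.41 × 10^9

23400000000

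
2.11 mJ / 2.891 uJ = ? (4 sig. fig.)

(2.11e-3) / (2.891e-6) = 0.72985e3

729.9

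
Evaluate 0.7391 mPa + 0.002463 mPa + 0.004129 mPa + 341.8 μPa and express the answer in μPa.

In μPa:
  0.7391 mPa = 0.7391e3 μPa = 739.1
  0.002463 mPa = 0.002463e3 μPa = 2.463
  0.004129 mPa = 0.004129e3 μPa = 4.129
  341.8 μPa → 341.8
Sum: 739.1 + 2.463 + 4.129 + 341.8 = 1087.492

1087.492 μPa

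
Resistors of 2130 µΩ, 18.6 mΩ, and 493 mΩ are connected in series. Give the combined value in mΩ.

In mΩ:
  2130 µΩ = 2130 × 10⁻³ mΩ = 2.13
  18.6 mΩ → 18.6
  493 mΩ → 493
Sum: 2.13 + 18.6 + 493 = 513.73

513.73 mΩ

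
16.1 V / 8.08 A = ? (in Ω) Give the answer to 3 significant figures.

1.99 Ω

(16.1) / (8.08) = 1.9926 Ω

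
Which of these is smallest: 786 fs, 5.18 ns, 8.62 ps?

786 fs

786 fs = 0.000000000000786 s
5.18 ns = 0.00000000518 s
8.62 ps = 0.00000000000862 s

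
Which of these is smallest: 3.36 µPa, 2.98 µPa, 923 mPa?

3.36 µPa = 0.00000336 Pa
2.98 µPa = 0.00000298 Pa
923 mPa = 0.923 Pa

2.98 µPa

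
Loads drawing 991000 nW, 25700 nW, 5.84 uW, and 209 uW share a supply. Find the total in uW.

In uW:
  991000 nW = 991000 × 10⁻³ uW = 991
  25700 nW = 25700 × 10⁻³ uW = 25.7
  5.84 uW → 5.84
  209 uW → 209
Sum: 991 + 25.7 + 5.84 + 209 = 1231.54

1231.54 uW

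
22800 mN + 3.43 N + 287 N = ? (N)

313.23 N

In N:
  22800 mN = 22800 × 10^-3 N = 22.8
  3.43 N → 3.43
  287 N → 287
Sum: 22.8 + 3.43 + 287 = 313.23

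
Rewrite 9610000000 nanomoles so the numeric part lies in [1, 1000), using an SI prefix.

= 9.61 moles; mantissa already in [1, 1000).

9.61 moles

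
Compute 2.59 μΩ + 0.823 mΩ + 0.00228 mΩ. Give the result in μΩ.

827.87 μΩ

In μΩ:
  2.59 μΩ → 2.59
  0.823 mΩ = 0.823 × 10^3 μΩ = 823
  0.00228 mΩ = 0.00228 × 10^3 μΩ = 2.28
Sum: 2.59 + 823 + 2.28 = 827.87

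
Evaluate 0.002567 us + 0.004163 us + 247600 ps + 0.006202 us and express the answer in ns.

In ns:
  0.002567 us = 0.002567 × 10^3 ns = 2.567
  0.004163 us = 0.004163 × 10^3 ns = 4.163
  247600 ps = 247600 × 10^-3 ns = 247.6
  0.006202 us = 0.006202 × 10^3 ns = 6.202
Sum: 2.567 + 4.163 + 247.6 + 6.202 = 260.532

260.532 ns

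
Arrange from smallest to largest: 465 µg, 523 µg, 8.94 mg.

465 µg < 523 µg < 8.94 mg

465 µg = 0.000465 g
523 µg = 0.000523 g
8.94 mg = 0.00894 g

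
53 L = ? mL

(no prefix) = 1e0, milli = 1e-3; factor is 1e3.
53 × 1e3 = 53000

53000 mL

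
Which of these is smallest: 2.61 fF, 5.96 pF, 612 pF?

2.61 fF

2.61 fF = 0.00000000000000261 F
5.96 pF = 0.00000000000596 F
612 pF = 0.000000000612 F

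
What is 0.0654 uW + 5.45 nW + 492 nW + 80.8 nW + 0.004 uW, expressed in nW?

647.65 nW

In nW:
  0.0654 uW = 0.0654 × 10^3 nW = 65.4
  5.45 nW → 5.45
  492 nW → 492
  80.8 nW → 80.8
  0.004 uW = 0.004 × 10^3 nW = 4
Sum: 65.4 + 5.45 + 492 + 80.8 + 4 = 647.65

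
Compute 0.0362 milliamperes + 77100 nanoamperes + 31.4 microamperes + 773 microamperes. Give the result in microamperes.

In microamperes:
  0.0362 milliamperes = 0.0362e3 microamperes = 36.2
  77100 nanoamperes = 77100e-3 microamperes = 77.1
  31.4 microamperes → 31.4
  773 microamperes → 773
Sum: 36.2 + 77.1 + 31.4 + 773 = 917.7

917.7 microamperes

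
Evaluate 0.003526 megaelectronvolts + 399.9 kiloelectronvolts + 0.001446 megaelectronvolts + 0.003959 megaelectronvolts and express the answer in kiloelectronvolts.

In kiloelectronvolts:
  0.003526 megaelectronvolts = 0.003526e3 kiloelectronvolts = 3.526
  399.9 kiloelectronvolts → 399.9
  0.001446 megaelectronvolts = 0.001446e3 kiloelectronvolts = 1.446
  0.003959 megaelectronvolts = 0.003959e3 kiloelectronvolts = 3.959
Sum: 3.526 + 399.9 + 1.446 + 3.959 = 408.831

408.831 kiloelectronvolts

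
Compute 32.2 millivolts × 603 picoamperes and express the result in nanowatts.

0.0194166 nanowatts

32.2e-3 × 603e-12 = 19416.6e-15 W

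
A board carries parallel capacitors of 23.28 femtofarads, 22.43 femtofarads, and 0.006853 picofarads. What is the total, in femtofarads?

In femtofarads:
  23.28 femtofarads → 23.28
  22.43 femtofarads → 22.43
  0.006853 picofarads = 0.006853 × 10³ femtofarads = 6.853
Sum: 23.28 + 22.43 + 6.853 = 52.563

52.563 femtofarads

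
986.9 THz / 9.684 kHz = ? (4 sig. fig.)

(986.9 × 10¹²) / (9.684 × 10³) = 101.91 × 10⁹

101900000000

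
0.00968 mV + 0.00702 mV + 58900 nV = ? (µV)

75.6 µV

In µV:
  0.00968 mV = 0.00968 × 10^3 µV = 9.68
  0.00702 mV = 0.00702 × 10^3 µV = 7.02
  58900 nV = 58900 × 10^-3 µV = 58.9
Sum: 9.68 + 7.02 + 58.9 = 75.6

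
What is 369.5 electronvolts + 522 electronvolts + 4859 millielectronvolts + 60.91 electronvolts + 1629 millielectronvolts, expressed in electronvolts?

958.898 electronvolts

In electronvolts:
  369.5 electronvolts → 369.5
  522 electronvolts → 522
  4859 millielectronvolts = 4859 × 10^-3 electronvolts = 4.859
  60.91 electronvolts → 60.91
  1629 millielectronvolts = 1629 × 10^-3 electronvolts = 1.629
Sum: 369.5 + 522 + 4.859 + 60.91 + 1.629 = 958.898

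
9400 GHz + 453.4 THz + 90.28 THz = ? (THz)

In THz:
  9400 GHz = 9400 × 10^-3 THz = 9.4
  453.4 THz → 453.4
  90.28 THz → 90.28
Sum: 9.4 + 453.4 + 90.28 = 553.08

553.08 THz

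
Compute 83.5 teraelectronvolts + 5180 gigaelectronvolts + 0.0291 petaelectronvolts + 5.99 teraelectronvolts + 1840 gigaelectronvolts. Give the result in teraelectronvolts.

In teraelectronvolts:
  83.5 teraelectronvolts → 83.5
  5180 gigaelectronvolts = 5180e-3 teraelectronvolts = 5.18
  0.0291 petaelectronvolts = 0.0291e3 teraelectronvolts = 29.1
  5.99 teraelectronvolts → 5.99
  1840 gigaelectronvolts = 1840e-3 teraelectronvolts = 1.84
Sum: 83.5 + 5.18 + 29.1 + 5.99 + 1.84 = 125.61

125.61 teraelectronvolts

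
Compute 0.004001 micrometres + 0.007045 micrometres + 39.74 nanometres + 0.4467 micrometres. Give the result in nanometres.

In nanometres:
  0.004001 micrometres = 0.004001 × 10^3 nanometres = 4.001
  0.007045 micrometres = 0.007045 × 10^3 nanometres = 7.045
  39.74 nanometres → 39.74
  0.4467 micrometres = 0.4467 × 10^3 nanometres = 446.7
Sum: 4.001 + 7.045 + 39.74 + 446.7 = 497.486

497.486 nanometres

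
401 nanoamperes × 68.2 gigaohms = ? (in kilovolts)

401 × 10^-9 × 68.2 × 10^9 = 27348.2 V

27.3482 kilovolts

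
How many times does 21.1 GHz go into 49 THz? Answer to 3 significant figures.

2320

(49 × 10¹²) / (21.1 × 10⁹) = 2.322 × 10³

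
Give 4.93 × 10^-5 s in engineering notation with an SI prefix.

49.3 us

= 49.3 × 10^-6 s; 10^-6 is micro.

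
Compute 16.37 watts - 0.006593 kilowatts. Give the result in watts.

In watts:
  16.37 watts → 16.37
  0.006593 kilowatts = 0.006593 × 10³ watts = 6.593
Difference: 16.37 - 6.593 = 9.777

9.777 watts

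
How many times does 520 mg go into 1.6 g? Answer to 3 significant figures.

(1.6) / (520e-3) = 0.003077e3

3.08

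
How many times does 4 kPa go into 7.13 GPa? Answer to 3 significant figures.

1780000

(7.13 × 10^9) / (4 × 10^3) = 1.782 × 10^6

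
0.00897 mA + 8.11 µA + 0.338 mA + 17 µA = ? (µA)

In µA:
  0.00897 mA = 0.00897 × 10³ µA = 8.97
  8.11 µA → 8.11
  0.338 mA = 0.338 × 10³ µA = 338
  17 µA → 17
Sum: 8.97 + 8.11 + 338 + 17 = 372.08

372.08 µA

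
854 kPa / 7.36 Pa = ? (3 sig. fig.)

(854 × 10^3) / (7.36) = 116 × 10^3

116000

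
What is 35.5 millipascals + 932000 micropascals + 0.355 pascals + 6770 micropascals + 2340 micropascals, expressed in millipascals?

1331.61 millipascals

In millipascals:
  35.5 millipascals → 35.5
  932000 micropascals = 932000 × 10⁻³ millipascals = 932
  0.355 pascals = 0.355 × 10³ millipascals = 355
  6770 micropascals = 6770 × 10⁻³ millipascals = 6.77
  2340 micropascals = 2340 × 10⁻³ millipascals = 2.34
Sum: 35.5 + 932 + 355 + 6.77 + 2.34 = 1331.61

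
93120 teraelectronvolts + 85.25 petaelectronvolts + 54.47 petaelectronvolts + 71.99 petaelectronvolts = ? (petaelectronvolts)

In petaelectronvolts:
  93120 teraelectronvolts = 93120e-3 petaelectronvolts = 93.12
  85.25 petaelectronvolts → 85.25
  54.47 petaelectronvolts → 54.47
  71.99 petaelectronvolts → 71.99
Sum: 93.12 + 85.25 + 54.47 + 71.99 = 304.83

304.83 petaelectronvolts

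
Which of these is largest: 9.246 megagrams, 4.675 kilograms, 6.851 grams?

9.246 megagrams

9.246 megagrams = 9246000 grams
4.675 kilograms = 4675 grams
6.851 grams = 6.851 grams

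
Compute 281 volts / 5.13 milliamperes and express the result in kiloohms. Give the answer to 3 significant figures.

(281) / (5.13e-3) = 54.776e3 Ω

54.8 kiloohms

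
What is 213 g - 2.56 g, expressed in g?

In g:
  213 g → 213
  2.56 g → 2.56
Difference: 213 - 2.56 = 210.44

210.44 g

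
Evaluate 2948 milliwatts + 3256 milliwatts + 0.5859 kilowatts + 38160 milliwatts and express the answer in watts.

630.264 watts

In watts:
  2948 milliwatts = 2948 × 10^-3 watts = 2.948
  3256 milliwatts = 3256 × 10^-3 watts = 3.256
  0.5859 kilowatts = 0.5859 × 10^3 watts = 585.9
  38160 milliwatts = 38160 × 10^-3 watts = 38.16
Sum: 2.948 + 3.256 + 585.9 + 38.16 = 630.264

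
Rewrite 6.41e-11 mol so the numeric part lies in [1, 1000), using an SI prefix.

= 64.1e-12 mol; 1e-12 is pico.

64.1 pmol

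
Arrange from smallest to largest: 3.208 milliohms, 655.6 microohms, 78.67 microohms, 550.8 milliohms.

78.67 microohms < 655.6 microohms < 3.208 milliohms < 550.8 milliohms

3.208 milliohms = 0.003208 ohms
655.6 microohms = 0.0006556 ohms
78.67 microohms = 0.00007867 ohms
550.8 milliohms = 0.5508 ohms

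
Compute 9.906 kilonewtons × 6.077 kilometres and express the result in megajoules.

9.906e3 × 6.077e3 = 60.198762e6 J

60.198762 megajoules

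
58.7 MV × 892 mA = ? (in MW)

58.7e6 × 892e-3 = 52360.4e3 W

52.3604 MW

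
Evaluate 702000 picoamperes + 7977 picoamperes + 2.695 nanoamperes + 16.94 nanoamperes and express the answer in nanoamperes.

In nanoamperes:
  702000 picoamperes = 702000 × 10^-3 nanoamperes = 702
  7977 picoamperes = 7977 × 10^-3 nanoamperes = 7.977
  2.695 nanoamperes → 2.695
  16.94 nanoamperes → 16.94
Sum: 702 + 7.977 + 2.695 + 16.94 = 729.612

729.612 nanoamperes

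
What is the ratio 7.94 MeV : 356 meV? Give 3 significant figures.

22300000

(7.94e6) / (356e-3) = 0.0223e9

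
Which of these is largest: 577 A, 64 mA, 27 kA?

577 A = 577 A
64 mA = 0.064 A
27 kA = 27000 A

27 kA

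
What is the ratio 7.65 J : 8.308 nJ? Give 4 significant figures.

(7.65) / (8.308e-9) = 0.9208e9

920800000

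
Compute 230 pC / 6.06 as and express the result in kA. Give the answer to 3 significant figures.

(230 × 10^-12) / (6.06 × 10^-18) = 37.954 × 10^6 A

38000 kA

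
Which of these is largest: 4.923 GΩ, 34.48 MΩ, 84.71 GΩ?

4.923 GΩ = 4923000000 Ω
34.48 MΩ = 34480000 Ω
84.71 GΩ = 84710000000 Ω

84.71 GΩ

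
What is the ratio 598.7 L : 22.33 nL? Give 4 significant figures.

(598.7) / (22.33e-9) = 26.811e9

26810000000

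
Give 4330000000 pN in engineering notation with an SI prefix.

4.33 mN

= 4.33 × 10^-3 N; 10^-3 is milli.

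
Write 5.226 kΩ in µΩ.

5226000000 µΩ

kilo = 10^3, micro = 10^-6; factor is 10^9.
5.226 × 10^9 = 5226000000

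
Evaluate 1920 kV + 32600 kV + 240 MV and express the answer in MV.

In MV:
  1920 kV = 1920 × 10⁻³ MV = 1.92
  32600 kV = 32600 × 10⁻³ MV = 32.6
  240 MV → 240
Sum: 1.92 + 32.6 + 240 = 274.52

274.52 MV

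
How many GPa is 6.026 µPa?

0.000000000000006026 GPa

micro = 1e-6, giga = 1e9; factor is 1e-15.
6.026 × 1e-15 = 0.000000000000006026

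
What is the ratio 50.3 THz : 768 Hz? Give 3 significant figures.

65500000000

(50.3 × 10¹²) / (768) = 0.06549 × 10¹²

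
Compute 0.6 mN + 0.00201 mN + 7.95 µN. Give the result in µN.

609.96 µN

In µN:
  0.6 mN = 0.6 × 10^3 µN = 600
  0.00201 mN = 0.00201 × 10^3 µN = 2.01
  7.95 µN → 7.95
Sum: 600 + 2.01 + 7.95 = 609.96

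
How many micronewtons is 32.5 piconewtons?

pico = 1e-12, micro = 1e-6; factor is 1e-6.
32.5 × 1e-6 = 0.0000325

0.0000325 micronewtons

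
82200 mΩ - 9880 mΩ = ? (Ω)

72.32 Ω

In Ω:
  82200 mΩ = 82200e-3 Ω = 82.2
  9880 mΩ = 9880e-3 Ω = 9.88
Difference: 82.2 - 9.88 = 72.32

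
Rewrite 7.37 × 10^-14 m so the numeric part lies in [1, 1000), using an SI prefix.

= 73.7 × 10^-15 m; 10^-15 is femto.

73.7 fm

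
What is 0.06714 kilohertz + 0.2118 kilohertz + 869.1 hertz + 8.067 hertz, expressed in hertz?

In hertz:
  0.06714 kilohertz = 0.06714 × 10^3 hertz = 67.14
  0.2118 kilohertz = 0.2118 × 10^3 hertz = 211.8
  869.1 hertz → 869.1
  8.067 hertz → 8.067
Sum: 67.14 + 211.8 + 869.1 + 8.067 = 1156.107

1156.107 hertz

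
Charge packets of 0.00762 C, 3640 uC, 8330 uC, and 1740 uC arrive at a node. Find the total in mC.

21.33 mC

In mC:
  0.00762 C = 0.00762 × 10^3 mC = 7.62
  3640 uC = 3640 × 10^-3 mC = 3.64
  8330 uC = 8330 × 10^-3 mC = 8.33
  1740 uC = 1740 × 10^-3 mC = 1.74
Sum: 7.62 + 3.64 + 8.33 + 1.74 = 21.33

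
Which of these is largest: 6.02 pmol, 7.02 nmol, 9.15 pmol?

7.02 nmol

6.02 pmol = 0.00000000000602 mol
7.02 nmol = 0.00000000702 mol
9.15 pmol = 0.00000000000915 mol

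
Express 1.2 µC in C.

micro = 10^-6, (no prefix) = 10^0; factor is 10^-6.
1.2 × 10^-6 = 0.0000012

0.0000012 C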